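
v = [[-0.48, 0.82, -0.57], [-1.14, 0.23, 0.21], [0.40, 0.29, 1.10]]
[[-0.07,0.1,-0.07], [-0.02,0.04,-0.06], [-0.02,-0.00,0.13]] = v@ [[-0.00, -0.02, 0.07], [-0.08, 0.10, 0.02], [-0.0, -0.02, 0.09]]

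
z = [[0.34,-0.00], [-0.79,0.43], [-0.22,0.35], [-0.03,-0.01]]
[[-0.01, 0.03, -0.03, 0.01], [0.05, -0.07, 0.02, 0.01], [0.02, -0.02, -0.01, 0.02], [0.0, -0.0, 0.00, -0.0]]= z@[[-0.03, 0.08, -0.08, 0.03],  [0.05, -0.02, -0.09, 0.08]]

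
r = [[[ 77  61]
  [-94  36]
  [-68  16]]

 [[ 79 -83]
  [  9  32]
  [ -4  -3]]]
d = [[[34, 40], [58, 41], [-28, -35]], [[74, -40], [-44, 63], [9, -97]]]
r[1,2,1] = -3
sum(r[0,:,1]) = 113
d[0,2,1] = -35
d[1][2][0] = 9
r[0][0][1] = 61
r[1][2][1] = -3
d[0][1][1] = 41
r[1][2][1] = -3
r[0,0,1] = 61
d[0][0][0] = 34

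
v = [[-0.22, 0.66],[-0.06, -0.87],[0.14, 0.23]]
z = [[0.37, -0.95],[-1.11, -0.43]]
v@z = [[-0.81, -0.07],[0.94, 0.43],[-0.20, -0.23]]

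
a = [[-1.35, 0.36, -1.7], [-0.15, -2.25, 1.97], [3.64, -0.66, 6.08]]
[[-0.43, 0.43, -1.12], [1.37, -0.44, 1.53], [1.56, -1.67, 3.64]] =a@[[-0.18, 0.06, 0.15], [-0.31, -0.09, -0.27], [0.33, -0.32, 0.48]]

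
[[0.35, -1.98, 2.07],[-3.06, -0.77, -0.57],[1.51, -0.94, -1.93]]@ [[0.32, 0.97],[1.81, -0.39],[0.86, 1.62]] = [[-1.69, 4.47], [-2.86, -3.59], [-2.88, -1.3]]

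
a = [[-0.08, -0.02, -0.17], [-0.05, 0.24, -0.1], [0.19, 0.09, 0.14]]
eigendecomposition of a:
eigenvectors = [[-0.42+0.49j, (-0.42-0.49j), (-0.28+0j)], [0.10+0.21j, 0.10-0.21j, 0.89+0.00j], [(0.73+0j), 0.73-0.00j, 0.37+0.00j]]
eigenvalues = [(0.04+0.15j), (0.04-0.15j), (0.21+0j)]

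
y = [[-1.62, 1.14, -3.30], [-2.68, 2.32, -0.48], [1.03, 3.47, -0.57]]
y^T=[[-1.62, -2.68, 1.03], [1.14, 2.32, 3.47], [-3.30, -0.48, -0.57]]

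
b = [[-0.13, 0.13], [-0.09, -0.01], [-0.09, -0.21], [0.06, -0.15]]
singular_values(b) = [0.29, 0.19]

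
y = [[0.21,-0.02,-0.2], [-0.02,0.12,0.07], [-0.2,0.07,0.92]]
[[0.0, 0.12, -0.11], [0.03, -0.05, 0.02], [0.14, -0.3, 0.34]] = y @ [[0.2, 0.31, -0.23],[0.14, -0.2, -0.1],[0.18, -0.24, 0.33]]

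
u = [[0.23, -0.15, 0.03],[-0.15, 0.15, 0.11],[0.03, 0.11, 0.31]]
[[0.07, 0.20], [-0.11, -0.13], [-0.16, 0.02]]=u @ [[-0.31, 0.66], [-0.94, -0.28], [-0.14, 0.09]]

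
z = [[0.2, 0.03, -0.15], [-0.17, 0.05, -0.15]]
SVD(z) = [[-0.85, 0.53], [0.53, 0.85]] @ diag([0.2640469558861496, 0.21812658042351865]) @ [[-0.98,  0.01,  0.18], [-0.17,  0.27,  -0.95]]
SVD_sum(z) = [[0.22,  -0.00,  -0.04], [-0.14,  0.00,  0.02]] + [[-0.02, 0.03, -0.11], [-0.03, 0.05, -0.17]]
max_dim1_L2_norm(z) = 0.25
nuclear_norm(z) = 0.48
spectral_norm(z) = 0.26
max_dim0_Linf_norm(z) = 0.2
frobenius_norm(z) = 0.34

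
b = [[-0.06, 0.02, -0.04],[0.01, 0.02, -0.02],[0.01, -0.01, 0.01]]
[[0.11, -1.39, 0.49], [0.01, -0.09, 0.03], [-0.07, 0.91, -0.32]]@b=[[-0.02,-0.03,0.03], [-0.00,-0.0,0.00], [0.01,0.02,-0.02]]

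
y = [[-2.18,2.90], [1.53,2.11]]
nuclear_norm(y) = 6.17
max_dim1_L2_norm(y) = 3.63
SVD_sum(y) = [[-1.41,  3.24], [-0.53,  1.21]] + [[-0.77, -0.34],[2.06, 0.90]]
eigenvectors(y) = [[-0.96,  -0.49], [0.28,  -0.87]]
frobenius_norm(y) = 4.47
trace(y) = -0.07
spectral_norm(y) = 3.77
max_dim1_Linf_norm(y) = 2.9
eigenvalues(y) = [-3.04, 2.97]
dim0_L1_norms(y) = [3.71, 5.01]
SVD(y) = [[0.94, 0.35], [0.35, -0.94]] @ diag([3.7692764602357065, 2.397489304733805]) @ [[-0.40, 0.92], [-0.92, -0.40]]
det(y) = -9.04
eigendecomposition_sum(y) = [[-2.61, 1.47], [0.77, -0.44]] + [[0.43,1.43], [0.76,2.55]]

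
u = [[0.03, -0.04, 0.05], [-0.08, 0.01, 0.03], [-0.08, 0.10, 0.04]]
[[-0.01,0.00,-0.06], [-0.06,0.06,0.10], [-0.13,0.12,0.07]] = u @ [[0.37, -0.36, -1.42], [-0.63, 0.57, -0.26], [-0.84, 0.77, -0.50]]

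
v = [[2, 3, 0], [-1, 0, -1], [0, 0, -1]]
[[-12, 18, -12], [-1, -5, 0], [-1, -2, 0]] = v @ [[0, 3, 0], [-4, 4, -4], [1, 2, 0]]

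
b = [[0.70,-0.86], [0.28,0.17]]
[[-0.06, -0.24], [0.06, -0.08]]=b @[[0.12, -0.3], [0.17, 0.04]]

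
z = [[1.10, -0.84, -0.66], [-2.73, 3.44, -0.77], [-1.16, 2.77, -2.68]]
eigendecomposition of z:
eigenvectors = [[-0.33, 0.69, 0.25], [0.85, 0.63, 0.24], [0.40, 0.35, 0.94]]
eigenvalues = [4.12, 0.0, -2.26]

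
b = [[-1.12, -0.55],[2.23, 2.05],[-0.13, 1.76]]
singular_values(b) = [3.45, 1.39]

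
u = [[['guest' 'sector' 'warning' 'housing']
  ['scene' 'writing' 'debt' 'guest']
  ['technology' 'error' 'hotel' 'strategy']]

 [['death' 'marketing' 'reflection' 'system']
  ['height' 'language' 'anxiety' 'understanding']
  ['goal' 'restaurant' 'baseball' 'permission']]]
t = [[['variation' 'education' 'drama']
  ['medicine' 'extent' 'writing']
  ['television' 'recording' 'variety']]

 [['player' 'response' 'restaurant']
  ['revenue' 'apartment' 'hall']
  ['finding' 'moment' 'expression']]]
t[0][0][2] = 'drama'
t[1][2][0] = 'finding'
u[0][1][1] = 'writing'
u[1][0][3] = 'system'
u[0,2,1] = 'error'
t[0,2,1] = 'recording'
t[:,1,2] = ['writing', 'hall']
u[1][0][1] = 'marketing'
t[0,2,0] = 'television'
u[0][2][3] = 'strategy'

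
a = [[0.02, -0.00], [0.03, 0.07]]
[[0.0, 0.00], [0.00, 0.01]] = a@ [[0.03, 0.09], [0.01, 0.12]]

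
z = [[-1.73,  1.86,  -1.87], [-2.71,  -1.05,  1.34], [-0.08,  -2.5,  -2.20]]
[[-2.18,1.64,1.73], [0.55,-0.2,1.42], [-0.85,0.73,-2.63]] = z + [[-0.45, -0.22, 3.60], [3.26, 0.85, 0.08], [-0.77, 3.23, -0.43]]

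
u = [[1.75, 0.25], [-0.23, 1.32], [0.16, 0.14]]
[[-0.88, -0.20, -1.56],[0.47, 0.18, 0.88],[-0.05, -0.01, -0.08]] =u @ [[-0.54, -0.13, -0.96], [0.26, 0.11, 0.50]]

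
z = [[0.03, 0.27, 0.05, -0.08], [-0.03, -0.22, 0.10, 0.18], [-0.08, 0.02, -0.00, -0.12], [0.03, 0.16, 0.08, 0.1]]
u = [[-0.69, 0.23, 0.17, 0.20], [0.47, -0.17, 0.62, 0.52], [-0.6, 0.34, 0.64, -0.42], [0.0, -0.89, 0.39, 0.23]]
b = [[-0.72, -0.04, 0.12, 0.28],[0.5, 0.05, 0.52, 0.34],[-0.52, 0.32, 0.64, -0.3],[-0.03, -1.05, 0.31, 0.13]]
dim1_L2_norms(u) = [0.77, 0.95, 1.03, 1.0]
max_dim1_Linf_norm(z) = 0.27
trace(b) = 0.10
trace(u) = 0.01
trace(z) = -0.09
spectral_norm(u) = 1.31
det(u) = -0.47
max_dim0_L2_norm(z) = 0.38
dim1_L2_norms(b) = [0.78, 0.8, 0.93, 1.1]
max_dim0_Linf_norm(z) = 0.27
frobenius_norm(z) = 0.49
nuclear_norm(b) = 3.51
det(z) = -0.00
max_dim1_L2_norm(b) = 1.1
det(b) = -0.48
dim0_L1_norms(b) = [1.77, 1.46, 1.59, 1.05]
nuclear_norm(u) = 3.55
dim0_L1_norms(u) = [1.76, 1.63, 1.82, 1.37]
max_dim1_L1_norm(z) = 0.53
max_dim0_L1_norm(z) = 0.67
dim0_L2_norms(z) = [0.1, 0.38, 0.14, 0.25]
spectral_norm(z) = 0.41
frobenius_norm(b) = 1.83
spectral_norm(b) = 1.14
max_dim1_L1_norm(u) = 2.0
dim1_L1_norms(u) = [1.29, 1.78, 2.0, 1.51]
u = b + z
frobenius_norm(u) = 1.89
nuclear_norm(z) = 0.78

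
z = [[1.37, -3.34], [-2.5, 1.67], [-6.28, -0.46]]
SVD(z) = [[-0.27,0.84], [0.39,-0.34], [0.88,0.42]] @ diag([6.968787301171328, 3.6273135446268236]) @ [[-0.99,0.17], [-0.17,-0.99]]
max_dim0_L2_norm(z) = 6.9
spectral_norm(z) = 6.97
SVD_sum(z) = [[1.88, -0.32], [-2.71, 0.46], [-6.03, 1.03]] + [[-0.51, -3.02], [0.21, 1.21], [-0.25, -1.49]]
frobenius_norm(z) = 7.86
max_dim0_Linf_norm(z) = 6.28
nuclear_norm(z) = 10.60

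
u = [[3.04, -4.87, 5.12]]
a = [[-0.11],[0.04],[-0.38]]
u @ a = [[-2.47]]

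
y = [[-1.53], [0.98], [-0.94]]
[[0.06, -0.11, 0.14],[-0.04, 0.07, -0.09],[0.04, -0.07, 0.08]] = y @ [[-0.04, 0.07, -0.09]]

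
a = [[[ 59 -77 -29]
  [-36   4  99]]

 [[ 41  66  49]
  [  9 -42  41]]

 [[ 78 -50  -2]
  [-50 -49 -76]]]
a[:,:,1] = [[-77, 4], [66, -42], [-50, -49]]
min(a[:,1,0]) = -50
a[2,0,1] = -50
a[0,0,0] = 59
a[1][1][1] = -42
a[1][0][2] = 49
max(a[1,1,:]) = 41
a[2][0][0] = 78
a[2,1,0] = -50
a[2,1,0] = -50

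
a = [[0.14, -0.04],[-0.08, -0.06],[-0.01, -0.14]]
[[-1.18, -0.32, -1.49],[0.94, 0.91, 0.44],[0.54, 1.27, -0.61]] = a @ [[-9.34, -4.79, -9.19], [-3.16, -8.72, 4.98]]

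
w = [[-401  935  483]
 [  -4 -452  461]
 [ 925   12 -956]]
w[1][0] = -4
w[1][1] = -452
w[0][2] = 483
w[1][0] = -4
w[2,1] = 12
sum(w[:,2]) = -12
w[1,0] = -4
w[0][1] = 935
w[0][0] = -401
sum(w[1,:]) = 5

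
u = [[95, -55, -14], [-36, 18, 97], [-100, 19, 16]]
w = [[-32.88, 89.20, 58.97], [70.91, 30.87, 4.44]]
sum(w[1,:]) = 106.22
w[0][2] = 58.97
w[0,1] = 89.2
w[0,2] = 58.97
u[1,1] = 18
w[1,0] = 70.91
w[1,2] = 4.44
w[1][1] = 30.87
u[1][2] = 97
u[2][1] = 19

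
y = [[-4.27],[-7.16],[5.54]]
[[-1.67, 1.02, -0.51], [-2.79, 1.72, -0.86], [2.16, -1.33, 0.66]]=y@[[0.39, -0.24, 0.12]]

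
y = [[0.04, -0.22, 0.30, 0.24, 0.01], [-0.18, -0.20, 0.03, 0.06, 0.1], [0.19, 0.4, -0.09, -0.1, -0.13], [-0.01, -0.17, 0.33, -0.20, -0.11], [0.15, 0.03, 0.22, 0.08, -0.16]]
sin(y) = [[0.04, -0.22, 0.3, 0.23, 0.01],  [-0.18, -0.2, 0.03, 0.06, 0.1],  [0.18, 0.39, -0.09, -0.09, -0.12],  [-0.00, -0.15, 0.32, -0.21, -0.12],  [0.15, 0.03, 0.22, 0.08, -0.16]]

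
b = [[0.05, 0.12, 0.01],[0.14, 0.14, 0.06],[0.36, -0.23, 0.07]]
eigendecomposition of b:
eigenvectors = [[-0.55+0.00j,-0.21+0.11j,-0.21-0.11j],[-0.84+0.00j,-0.09-0.18j,(-0.09+0.18j)],[-0.03+0.00j,0.95+0.00j,(0.95-0j)]]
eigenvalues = [(0.23+0j), (0.01+0.09j), (0.01-0.09j)]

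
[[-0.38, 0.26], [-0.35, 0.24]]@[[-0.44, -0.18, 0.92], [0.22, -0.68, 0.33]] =[[0.22,-0.11,-0.26], [0.21,-0.1,-0.24]]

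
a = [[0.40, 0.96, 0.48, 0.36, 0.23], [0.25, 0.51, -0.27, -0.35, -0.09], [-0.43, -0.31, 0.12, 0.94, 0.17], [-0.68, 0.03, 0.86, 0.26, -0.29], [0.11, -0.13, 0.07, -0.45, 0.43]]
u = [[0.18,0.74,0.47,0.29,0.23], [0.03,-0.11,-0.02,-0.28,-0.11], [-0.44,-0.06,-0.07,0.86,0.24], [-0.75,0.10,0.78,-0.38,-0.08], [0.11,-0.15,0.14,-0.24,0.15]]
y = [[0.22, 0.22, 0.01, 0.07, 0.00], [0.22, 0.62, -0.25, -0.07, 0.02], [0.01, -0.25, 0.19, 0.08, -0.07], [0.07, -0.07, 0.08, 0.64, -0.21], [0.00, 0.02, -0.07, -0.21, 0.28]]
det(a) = -0.17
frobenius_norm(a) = 2.24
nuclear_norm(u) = 3.46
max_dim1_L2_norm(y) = 0.71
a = y + u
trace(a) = 1.72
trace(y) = 1.95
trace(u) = -0.23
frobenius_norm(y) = 1.14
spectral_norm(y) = 0.86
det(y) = 0.00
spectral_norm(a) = 1.52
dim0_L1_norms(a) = [1.87, 1.94, 1.8, 2.36, 1.21]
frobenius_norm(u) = 1.87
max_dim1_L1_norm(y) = 1.18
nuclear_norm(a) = 4.39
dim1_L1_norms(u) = [1.91, 0.55, 1.67, 2.09, 0.79]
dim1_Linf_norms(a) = [0.96, 0.51, 0.94, 0.86, 0.45]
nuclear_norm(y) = 1.95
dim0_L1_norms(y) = [0.52, 1.18, 0.6, 1.07, 0.58]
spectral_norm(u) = 1.19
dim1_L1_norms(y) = [0.52, 1.18, 0.6, 1.07, 0.58]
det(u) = 0.00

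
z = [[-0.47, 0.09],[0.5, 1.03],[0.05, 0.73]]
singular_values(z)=[1.34, 0.53]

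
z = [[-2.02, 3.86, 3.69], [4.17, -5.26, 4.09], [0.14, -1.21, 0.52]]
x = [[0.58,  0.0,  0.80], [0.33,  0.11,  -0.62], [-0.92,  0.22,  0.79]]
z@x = [[-3.29, 1.24, -1.09], [-3.08, 0.32, 9.83], [-0.80, -0.02, 1.27]]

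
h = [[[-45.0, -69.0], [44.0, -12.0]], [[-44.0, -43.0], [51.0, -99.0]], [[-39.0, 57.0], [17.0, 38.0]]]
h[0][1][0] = 44.0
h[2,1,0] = 17.0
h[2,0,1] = 57.0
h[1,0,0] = -44.0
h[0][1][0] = 44.0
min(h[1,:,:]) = -99.0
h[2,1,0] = 17.0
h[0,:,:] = [[-45.0, -69.0], [44.0, -12.0]]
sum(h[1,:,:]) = -135.0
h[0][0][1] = -69.0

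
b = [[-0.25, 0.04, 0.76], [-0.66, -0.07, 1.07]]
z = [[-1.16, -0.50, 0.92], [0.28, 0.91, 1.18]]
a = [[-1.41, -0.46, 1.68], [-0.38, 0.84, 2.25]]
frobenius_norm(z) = 2.18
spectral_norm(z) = 1.64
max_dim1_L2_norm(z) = 1.56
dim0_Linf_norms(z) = [1.16, 0.91, 1.18]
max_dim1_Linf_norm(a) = 2.25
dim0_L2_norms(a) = [1.46, 0.96, 2.81]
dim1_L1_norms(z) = [2.58, 2.37]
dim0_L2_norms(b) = [0.71, 0.08, 1.31]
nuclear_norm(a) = 4.30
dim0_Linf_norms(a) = [1.41, 0.84, 2.25]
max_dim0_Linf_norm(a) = 2.25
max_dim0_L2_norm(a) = 2.81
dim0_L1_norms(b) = [0.91, 0.11, 1.83]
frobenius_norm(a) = 3.31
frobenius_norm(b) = 1.49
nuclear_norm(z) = 3.07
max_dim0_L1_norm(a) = 3.93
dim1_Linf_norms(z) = [1.16, 1.18]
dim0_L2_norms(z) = [1.19, 1.04, 1.5]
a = b + z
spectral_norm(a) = 3.07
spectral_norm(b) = 1.48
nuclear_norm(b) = 1.66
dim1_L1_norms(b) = [1.05, 1.8]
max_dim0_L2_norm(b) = 1.31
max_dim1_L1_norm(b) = 1.8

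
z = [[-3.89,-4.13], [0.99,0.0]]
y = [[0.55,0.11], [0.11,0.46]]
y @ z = [[-2.03, -2.27], [0.03, -0.45]]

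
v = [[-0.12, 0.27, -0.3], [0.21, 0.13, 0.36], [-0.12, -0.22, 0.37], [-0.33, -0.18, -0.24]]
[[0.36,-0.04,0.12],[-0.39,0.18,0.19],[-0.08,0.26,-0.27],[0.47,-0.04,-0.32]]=v@[[-1.25, -0.61, 0.73], [0.27, 0.38, 0.62], [-0.45, 0.73, -0.12]]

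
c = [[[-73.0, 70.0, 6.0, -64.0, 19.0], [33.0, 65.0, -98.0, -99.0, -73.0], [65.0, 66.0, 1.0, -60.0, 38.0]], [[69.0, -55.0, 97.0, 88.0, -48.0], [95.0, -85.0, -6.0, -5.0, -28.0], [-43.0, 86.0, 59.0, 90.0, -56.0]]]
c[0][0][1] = 70.0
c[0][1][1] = 65.0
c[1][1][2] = -6.0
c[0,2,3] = -60.0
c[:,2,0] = [65.0, -43.0]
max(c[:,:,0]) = 95.0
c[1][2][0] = -43.0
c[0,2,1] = 66.0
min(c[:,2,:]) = -60.0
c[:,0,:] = [[-73.0, 70.0, 6.0, -64.0, 19.0], [69.0, -55.0, 97.0, 88.0, -48.0]]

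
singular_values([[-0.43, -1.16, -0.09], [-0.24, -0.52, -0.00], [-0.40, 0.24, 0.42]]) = [1.37, 0.62, 0.0]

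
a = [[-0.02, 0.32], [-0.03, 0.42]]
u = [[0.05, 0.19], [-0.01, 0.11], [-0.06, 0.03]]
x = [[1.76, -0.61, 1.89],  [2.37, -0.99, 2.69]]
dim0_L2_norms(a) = [0.04, 0.53]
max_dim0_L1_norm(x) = 4.58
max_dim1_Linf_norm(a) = 0.42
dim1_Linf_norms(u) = [0.19, 0.11, 0.06]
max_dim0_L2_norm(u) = 0.22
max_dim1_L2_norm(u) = 0.2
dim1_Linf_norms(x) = [1.89, 2.69]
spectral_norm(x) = 4.57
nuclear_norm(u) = 0.30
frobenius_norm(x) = 4.57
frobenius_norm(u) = 0.24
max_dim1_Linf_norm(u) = 0.19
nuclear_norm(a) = 0.53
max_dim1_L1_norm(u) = 0.24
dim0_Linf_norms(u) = [0.06, 0.19]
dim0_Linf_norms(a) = [0.03, 0.42]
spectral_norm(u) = 0.22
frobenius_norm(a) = 0.53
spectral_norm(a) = 0.53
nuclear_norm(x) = 4.67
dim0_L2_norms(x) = [2.95, 1.16, 3.29]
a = x @ u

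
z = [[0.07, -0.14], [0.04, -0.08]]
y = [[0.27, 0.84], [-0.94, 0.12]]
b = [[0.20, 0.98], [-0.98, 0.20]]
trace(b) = 0.40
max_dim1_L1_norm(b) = 1.18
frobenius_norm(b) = 1.41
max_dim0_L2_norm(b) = 1.0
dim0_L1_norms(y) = [1.21, 0.96]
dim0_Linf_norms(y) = [0.94, 0.84]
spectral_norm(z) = 0.18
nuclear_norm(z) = 0.18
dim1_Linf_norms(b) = [0.98, 0.98]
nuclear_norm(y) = 1.82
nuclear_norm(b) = 2.00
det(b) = 1.00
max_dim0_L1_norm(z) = 0.22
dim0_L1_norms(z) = [0.11, 0.22]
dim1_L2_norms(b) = [1.0, 1.0]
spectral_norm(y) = 1.00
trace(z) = -0.01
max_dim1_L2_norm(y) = 0.95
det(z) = 0.00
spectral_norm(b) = 1.00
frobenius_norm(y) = 1.29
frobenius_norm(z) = 0.18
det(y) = 0.82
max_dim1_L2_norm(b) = 1.0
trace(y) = 0.39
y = b + z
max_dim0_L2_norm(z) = 0.16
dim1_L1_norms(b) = [1.18, 1.18]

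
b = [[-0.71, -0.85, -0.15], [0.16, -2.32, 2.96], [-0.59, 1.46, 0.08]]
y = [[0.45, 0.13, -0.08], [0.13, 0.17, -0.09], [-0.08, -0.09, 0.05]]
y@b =[[-0.25,-0.8,0.31], [-0.01,-0.64,0.48], [0.01,0.35,-0.25]]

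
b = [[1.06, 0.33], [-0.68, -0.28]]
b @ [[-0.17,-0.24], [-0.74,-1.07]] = [[-0.42, -0.61], [0.32, 0.46]]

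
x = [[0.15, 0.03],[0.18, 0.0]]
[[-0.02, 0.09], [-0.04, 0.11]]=x@[[-0.21, 0.59], [0.35, -0.09]]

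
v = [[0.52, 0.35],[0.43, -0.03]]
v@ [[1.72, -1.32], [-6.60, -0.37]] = [[-1.42,-0.82], [0.94,-0.56]]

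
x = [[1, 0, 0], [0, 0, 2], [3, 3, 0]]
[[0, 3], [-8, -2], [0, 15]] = x@[[0, 3], [0, 2], [-4, -1]]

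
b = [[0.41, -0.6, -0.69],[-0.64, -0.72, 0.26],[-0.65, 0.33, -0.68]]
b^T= [[0.41, -0.64, -0.65], [-0.60, -0.72, 0.33], [-0.69, 0.26, -0.68]]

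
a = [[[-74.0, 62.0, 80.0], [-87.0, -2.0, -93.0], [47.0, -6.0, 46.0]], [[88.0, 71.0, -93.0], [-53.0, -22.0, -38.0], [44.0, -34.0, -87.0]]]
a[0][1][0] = -87.0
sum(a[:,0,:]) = 134.0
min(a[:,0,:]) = -93.0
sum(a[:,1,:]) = -295.0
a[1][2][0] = 44.0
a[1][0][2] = -93.0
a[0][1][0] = -87.0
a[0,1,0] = -87.0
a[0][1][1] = -2.0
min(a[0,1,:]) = -93.0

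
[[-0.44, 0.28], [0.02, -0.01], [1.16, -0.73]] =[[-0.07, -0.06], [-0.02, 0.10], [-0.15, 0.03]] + [[-0.37, 0.34],[0.04, -0.11],[1.31, -0.76]]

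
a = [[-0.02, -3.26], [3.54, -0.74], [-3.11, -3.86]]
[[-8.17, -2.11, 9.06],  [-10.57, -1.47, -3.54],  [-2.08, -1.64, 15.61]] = a @ [[-2.46, -0.28, -1.58],  [2.52, 0.65, -2.77]]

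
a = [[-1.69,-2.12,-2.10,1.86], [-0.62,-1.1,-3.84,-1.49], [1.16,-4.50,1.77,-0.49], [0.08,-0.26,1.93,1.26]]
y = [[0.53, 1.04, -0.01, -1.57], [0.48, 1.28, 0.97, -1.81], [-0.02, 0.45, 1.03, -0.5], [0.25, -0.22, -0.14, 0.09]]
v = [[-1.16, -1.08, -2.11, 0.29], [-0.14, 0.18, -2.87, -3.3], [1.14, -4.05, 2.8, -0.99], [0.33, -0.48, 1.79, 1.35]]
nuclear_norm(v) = 12.47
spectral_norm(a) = 5.39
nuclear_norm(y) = 4.56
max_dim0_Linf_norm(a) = 4.5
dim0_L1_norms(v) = [2.77, 5.79, 9.57, 5.93]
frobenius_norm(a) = 8.01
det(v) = 1.91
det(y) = -0.00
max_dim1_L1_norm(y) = 4.54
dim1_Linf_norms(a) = [2.12, 3.84, 4.5, 1.93]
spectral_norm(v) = 5.90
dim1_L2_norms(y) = [1.96, 2.47, 1.23, 0.37]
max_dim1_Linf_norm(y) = 1.81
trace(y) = 2.93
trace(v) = 3.17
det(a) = 0.04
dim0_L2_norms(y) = [0.76, 1.72, 1.42, 2.45]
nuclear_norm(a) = 13.50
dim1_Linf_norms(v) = [2.11, 3.3, 4.05, 1.79]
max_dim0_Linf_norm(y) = 1.81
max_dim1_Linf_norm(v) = 4.05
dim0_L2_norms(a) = [2.14, 5.1, 5.1, 2.74]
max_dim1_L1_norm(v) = 8.98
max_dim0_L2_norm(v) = 4.87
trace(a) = 0.24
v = a + y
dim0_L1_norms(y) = [1.28, 2.99, 2.15, 3.97]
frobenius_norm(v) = 7.62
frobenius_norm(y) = 3.40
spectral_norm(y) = 3.22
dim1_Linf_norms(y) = [1.57, 1.81, 1.03, 0.25]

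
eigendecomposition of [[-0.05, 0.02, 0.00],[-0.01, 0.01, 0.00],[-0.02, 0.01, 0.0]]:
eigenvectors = [[0.0,0.31,0.92], [0.0,0.87,0.16], [1.00,0.39,0.36]]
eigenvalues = [0.0, 0.01, -0.05]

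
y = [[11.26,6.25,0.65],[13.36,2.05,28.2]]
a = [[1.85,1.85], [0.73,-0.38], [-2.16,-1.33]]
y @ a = [[23.99, 17.59], [-34.70, -13.57]]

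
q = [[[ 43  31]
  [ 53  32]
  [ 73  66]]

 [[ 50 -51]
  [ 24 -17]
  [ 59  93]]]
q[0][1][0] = 53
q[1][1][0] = 24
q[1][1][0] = 24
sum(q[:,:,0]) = 302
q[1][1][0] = 24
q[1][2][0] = 59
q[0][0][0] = 43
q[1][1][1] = -17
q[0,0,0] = 43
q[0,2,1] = 66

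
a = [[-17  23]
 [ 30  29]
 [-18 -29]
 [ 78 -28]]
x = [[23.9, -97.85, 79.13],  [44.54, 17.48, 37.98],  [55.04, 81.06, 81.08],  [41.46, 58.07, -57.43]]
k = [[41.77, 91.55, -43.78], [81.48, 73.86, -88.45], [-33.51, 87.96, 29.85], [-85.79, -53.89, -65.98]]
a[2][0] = -18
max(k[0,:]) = 91.55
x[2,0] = 55.04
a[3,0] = 78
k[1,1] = 73.86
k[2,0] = -33.51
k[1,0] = 81.48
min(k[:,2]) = -88.45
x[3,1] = 58.07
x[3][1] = 58.07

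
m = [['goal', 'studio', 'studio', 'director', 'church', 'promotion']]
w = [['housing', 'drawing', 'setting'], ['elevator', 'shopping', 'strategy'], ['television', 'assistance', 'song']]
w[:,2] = ['setting', 'strategy', 'song']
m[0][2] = 'studio'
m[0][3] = 'director'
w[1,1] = 'shopping'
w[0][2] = 'setting'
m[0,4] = 'church'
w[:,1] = ['drawing', 'shopping', 'assistance']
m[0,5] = 'promotion'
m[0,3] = 'director'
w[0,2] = 'setting'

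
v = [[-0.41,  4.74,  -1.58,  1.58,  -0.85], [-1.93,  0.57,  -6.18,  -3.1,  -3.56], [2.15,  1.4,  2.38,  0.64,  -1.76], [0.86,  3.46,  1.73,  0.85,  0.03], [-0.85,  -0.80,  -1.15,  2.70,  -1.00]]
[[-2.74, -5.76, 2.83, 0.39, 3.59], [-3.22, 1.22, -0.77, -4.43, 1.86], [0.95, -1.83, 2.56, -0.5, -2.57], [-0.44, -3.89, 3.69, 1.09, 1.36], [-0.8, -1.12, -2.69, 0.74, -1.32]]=v @ [[0.44, -0.03, 0.15, -0.78, -0.25],[-0.38, -0.97, 0.92, 0.12, 0.79],[0.33, 0.04, 0.47, 0.56, -0.57],[-0.09, -0.68, -0.51, 0.43, -0.23],[0.11, 0.04, -0.09, 0.34, 0.93]]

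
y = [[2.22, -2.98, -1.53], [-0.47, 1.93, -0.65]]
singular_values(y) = [4.3, 1.41]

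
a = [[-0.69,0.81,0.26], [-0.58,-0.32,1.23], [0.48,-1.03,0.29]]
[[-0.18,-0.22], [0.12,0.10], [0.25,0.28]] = a @ [[-0.03,  0.17],[-0.25,  -0.16],[0.02,  0.12]]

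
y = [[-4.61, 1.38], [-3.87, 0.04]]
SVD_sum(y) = [[-4.70, 0.86], [-3.75, 0.69]] + [[0.09, 0.52], [-0.12, -0.65]]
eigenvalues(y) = [-2.54, -2.03]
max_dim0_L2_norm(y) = 6.02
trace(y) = -4.57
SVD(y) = [[-0.78, -0.62], [-0.62, 0.78]] @ diag([6.117564958272155, 0.8428516959231955]) @ [[0.98, -0.18], [-0.18, -0.98]]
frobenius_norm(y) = 6.18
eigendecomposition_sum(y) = [[-12.85, 6.87],[-19.27, 10.31]] + [[8.24, -5.49], [15.4, -10.27]]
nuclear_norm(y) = 6.96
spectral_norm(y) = 6.12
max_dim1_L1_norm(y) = 5.99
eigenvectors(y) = [[-0.55, -0.47], [-0.83, -0.88]]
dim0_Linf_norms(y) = [4.61, 1.38]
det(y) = 5.16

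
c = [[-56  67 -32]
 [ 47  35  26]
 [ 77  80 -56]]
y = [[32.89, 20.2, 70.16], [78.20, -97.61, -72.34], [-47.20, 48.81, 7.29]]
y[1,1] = -97.61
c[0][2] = -32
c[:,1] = [67, 35, 80]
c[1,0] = 47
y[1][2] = -72.34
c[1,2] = 26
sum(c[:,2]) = -62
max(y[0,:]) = 70.16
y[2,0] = -47.2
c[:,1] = [67, 35, 80]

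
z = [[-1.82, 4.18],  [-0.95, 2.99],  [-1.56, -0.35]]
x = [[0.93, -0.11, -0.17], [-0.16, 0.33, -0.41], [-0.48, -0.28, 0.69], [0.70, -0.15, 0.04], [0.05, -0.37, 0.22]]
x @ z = [[-1.32,3.62], [0.62,0.46], [0.06,-3.09], [-1.19,2.46], [-0.08,-0.97]]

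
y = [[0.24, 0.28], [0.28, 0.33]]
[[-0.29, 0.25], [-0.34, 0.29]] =y @ [[0.65, -0.09], [-1.58, 0.96]]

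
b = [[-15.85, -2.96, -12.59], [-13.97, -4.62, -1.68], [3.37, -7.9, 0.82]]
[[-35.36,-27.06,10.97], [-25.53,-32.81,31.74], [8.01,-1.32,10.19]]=b @ [[1.82, 2.11, -1.88], [-0.18, 0.99, -1.89], [0.56, -0.74, 1.94]]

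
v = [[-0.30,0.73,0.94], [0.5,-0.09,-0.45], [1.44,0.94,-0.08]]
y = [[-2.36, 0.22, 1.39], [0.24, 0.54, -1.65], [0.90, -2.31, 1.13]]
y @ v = [[2.82,-0.44,-2.43], [-2.18,-1.42,0.11], [0.2,1.93,1.80]]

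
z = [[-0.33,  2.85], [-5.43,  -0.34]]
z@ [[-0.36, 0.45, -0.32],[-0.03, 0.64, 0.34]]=[[0.03, 1.68, 1.07], [1.96, -2.66, 1.62]]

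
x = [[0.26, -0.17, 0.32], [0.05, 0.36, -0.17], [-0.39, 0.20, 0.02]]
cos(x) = [[1.03, 0.02, -0.06], [-0.05, 0.96, 0.02], [0.05, -0.07, 1.08]]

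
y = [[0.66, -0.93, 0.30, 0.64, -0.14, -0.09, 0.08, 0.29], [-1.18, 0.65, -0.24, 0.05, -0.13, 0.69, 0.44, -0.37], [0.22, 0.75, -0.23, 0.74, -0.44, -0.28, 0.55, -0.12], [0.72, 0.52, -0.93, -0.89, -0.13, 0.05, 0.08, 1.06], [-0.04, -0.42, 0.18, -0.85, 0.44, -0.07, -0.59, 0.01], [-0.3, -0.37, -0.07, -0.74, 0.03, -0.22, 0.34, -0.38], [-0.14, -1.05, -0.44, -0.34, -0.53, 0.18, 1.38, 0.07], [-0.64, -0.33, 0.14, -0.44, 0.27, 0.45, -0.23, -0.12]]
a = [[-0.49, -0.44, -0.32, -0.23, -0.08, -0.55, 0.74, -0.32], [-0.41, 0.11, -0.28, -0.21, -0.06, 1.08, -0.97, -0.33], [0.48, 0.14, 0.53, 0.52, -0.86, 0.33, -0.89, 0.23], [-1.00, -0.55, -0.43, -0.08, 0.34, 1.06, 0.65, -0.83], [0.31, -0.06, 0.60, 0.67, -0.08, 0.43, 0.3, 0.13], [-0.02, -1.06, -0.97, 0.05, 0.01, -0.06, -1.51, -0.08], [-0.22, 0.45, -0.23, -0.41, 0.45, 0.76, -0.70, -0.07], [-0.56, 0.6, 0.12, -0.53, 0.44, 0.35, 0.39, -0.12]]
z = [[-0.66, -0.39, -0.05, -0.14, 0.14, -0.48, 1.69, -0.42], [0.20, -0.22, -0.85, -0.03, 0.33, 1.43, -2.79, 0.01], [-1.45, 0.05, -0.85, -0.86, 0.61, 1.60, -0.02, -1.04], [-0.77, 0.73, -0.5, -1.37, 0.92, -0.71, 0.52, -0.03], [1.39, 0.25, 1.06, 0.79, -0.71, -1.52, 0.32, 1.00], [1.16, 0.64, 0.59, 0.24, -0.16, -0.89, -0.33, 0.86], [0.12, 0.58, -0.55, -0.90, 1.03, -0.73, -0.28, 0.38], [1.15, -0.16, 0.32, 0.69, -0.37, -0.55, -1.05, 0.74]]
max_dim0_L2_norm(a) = 2.39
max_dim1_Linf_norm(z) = 2.79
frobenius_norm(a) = 4.38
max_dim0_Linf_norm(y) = 1.38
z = y @ a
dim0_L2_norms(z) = [2.79, 1.25, 1.89, 2.15, 1.75, 3.05, 3.51, 1.92]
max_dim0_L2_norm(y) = 1.91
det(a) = -0.00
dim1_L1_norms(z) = [3.97, 5.86, 6.48, 5.55, 7.04, 4.87, 4.57, 5.03]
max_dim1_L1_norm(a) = 4.94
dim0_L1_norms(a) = [3.49, 3.41, 3.48, 2.7, 2.32, 4.62, 6.15, 2.11]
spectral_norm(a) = 2.59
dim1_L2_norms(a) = [1.24, 1.59, 1.58, 1.96, 1.1, 2.09, 1.32, 1.2]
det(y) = -0.00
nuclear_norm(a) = 9.30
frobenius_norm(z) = 6.77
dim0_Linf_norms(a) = [1.0, 1.06, 0.97, 0.67, 0.86, 1.08, 1.51, 0.83]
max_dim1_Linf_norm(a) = 1.51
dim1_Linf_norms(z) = [1.69, 2.79, 1.6, 1.37, 1.52, 1.16, 1.03, 1.15]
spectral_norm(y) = 2.10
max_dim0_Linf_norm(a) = 1.51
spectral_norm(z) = 4.77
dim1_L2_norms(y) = [1.39, 1.64, 1.34, 1.9, 1.22, 1.04, 1.91, 1.04]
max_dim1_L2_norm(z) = 3.28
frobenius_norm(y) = 4.16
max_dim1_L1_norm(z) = 7.04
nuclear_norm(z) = 12.41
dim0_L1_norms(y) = [3.9, 5.02, 2.53, 4.69, 2.11, 2.03, 3.69, 2.42]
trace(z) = -4.24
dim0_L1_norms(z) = [6.9, 3.02, 4.77, 5.02, 4.27, 7.91, 7.0, 4.48]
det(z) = -0.00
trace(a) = -0.89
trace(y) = 1.67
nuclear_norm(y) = 9.00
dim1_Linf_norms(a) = [0.74, 1.08, 0.89, 1.06, 0.67, 1.51, 0.76, 0.6]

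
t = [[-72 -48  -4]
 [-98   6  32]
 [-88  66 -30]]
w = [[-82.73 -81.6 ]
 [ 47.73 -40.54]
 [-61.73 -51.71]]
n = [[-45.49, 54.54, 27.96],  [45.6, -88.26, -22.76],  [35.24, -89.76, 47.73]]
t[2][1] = 66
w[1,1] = -40.54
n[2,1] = -89.76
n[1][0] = 45.6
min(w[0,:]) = -82.73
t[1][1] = 6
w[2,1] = -51.71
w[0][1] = -81.6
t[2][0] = -88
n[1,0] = 45.6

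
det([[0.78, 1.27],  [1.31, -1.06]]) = -2.490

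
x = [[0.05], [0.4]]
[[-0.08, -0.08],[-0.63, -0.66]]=x@[[-1.57, -1.65]]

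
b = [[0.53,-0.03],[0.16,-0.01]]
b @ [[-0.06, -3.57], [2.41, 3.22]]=[[-0.1, -1.99],[-0.03, -0.6]]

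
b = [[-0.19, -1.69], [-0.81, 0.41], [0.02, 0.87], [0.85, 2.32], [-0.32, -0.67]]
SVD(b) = [[0.53, -0.24], [-0.06, 0.9], [-0.27, 0.2], [-0.77, -0.26], [0.23, 0.15]] @ diag([3.1887668421660234, 0.9806457190558303]) @ [[-0.25, -0.97], [-0.97, 0.25]]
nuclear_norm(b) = 4.17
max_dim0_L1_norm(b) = 5.96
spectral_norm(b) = 3.19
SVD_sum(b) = [[-0.41, -1.63],[0.05, 0.19],[0.21, 0.82],[0.6, 2.38],[-0.18, -0.71]] + [[0.22, -0.06], [-0.86, 0.22], [-0.19, 0.05], [0.25, -0.06], [-0.14, 0.04]]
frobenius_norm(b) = 3.34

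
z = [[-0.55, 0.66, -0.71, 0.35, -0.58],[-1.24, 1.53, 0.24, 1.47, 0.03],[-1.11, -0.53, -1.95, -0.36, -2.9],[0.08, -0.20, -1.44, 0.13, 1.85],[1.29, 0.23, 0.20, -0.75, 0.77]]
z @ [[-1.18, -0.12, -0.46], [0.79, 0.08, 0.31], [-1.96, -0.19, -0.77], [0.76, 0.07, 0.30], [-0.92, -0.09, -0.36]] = [[3.36, 0.33, 1.32], [3.29, 0.33, 1.29], [7.11, 0.70, 2.78], [0.97, 0.09, 0.38], [-3.01, -0.3, -1.18]]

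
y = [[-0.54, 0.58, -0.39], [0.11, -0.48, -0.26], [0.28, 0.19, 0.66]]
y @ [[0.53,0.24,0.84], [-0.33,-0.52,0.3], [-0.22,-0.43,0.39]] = [[-0.39,-0.26,-0.43], [0.27,0.39,-0.15], [-0.06,-0.32,0.55]]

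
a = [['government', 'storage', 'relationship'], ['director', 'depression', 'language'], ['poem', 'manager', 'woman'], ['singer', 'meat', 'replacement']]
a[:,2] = ['relationship', 'language', 'woman', 'replacement']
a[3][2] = 'replacement'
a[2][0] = 'poem'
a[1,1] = 'depression'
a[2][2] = 'woman'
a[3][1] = 'meat'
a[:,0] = ['government', 'director', 'poem', 'singer']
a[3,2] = 'replacement'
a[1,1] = 'depression'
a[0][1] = 'storage'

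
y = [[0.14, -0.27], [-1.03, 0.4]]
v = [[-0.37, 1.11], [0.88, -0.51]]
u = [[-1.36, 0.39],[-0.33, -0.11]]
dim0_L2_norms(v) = [0.95, 1.22]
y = v @ u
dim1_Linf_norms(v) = [1.11, 0.88]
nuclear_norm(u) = 1.64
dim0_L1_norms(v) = [1.25, 1.62]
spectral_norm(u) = 1.44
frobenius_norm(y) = 1.15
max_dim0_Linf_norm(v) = 1.11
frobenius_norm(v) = 1.55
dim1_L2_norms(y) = [0.3, 1.1]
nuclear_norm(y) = 1.33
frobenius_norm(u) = 1.46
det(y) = -0.22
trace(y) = 0.54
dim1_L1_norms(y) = [0.41, 1.43]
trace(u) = -1.47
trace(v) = -0.88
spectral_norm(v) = 1.45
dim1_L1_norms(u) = [1.75, 0.44]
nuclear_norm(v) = 1.99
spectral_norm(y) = 1.13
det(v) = -0.79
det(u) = 0.28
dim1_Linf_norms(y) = [0.27, 1.03]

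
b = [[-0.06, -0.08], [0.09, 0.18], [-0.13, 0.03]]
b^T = [[-0.06, 0.09, -0.13], [-0.08, 0.18, 0.03]]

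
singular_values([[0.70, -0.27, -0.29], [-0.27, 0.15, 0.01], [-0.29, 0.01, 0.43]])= [0.95, 0.32, 0.01]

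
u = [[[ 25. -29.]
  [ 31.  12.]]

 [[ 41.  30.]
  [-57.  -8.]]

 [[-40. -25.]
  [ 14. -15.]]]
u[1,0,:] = [41.0, 30.0]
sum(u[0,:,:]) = 39.0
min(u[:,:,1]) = -29.0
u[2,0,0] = -40.0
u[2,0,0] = -40.0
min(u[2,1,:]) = -15.0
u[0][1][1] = 12.0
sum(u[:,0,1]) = -24.0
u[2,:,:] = [[-40.0, -25.0], [14.0, -15.0]]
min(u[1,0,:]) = 30.0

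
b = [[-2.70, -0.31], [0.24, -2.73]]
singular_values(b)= [2.77, 2.69]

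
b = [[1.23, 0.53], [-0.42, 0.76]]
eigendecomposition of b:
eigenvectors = [[(0.75+0j), (0.75-0j)], [(-0.33+0.58j), -0.33-0.58j]]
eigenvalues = [(0.99+0.41j), (0.99-0.41j)]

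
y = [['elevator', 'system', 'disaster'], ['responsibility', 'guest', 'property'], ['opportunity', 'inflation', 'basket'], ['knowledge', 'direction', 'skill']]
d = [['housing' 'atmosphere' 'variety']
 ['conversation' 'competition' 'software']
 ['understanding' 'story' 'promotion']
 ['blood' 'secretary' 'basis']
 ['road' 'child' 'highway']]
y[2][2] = 'basket'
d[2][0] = 'understanding'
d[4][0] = 'road'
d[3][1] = 'secretary'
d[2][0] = 'understanding'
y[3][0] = 'knowledge'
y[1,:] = ['responsibility', 'guest', 'property']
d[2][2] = 'promotion'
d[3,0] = 'blood'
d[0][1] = 'atmosphere'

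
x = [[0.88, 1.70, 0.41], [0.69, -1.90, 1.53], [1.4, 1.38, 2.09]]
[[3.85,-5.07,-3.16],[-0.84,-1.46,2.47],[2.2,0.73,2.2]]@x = [[-4.53, 11.82, -12.78], [1.71, 4.75, 2.58], [5.52, 5.39, 6.62]]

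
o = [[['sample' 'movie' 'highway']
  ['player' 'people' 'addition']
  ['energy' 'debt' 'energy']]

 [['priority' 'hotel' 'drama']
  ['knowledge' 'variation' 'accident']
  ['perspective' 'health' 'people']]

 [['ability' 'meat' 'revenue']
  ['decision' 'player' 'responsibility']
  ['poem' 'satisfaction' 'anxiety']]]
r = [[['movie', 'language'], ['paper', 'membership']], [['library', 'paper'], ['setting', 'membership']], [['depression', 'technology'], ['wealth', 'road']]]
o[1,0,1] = 'hotel'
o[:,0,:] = [['sample', 'movie', 'highway'], ['priority', 'hotel', 'drama'], ['ability', 'meat', 'revenue']]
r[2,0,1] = 'technology'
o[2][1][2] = 'responsibility'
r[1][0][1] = 'paper'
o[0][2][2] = 'energy'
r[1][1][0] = 'setting'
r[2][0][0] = 'depression'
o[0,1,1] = 'people'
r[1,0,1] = 'paper'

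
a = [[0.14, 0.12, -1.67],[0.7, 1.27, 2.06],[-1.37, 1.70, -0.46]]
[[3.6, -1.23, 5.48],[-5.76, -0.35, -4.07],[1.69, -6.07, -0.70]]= a @ [[-0.92, 1.45, 2.21], [-0.36, -2.21, 0.54], [-2.26, 0.70, -3.06]]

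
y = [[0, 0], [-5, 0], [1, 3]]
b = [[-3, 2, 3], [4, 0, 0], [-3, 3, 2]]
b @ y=[[-7, 9], [0, 0], [-13, 6]]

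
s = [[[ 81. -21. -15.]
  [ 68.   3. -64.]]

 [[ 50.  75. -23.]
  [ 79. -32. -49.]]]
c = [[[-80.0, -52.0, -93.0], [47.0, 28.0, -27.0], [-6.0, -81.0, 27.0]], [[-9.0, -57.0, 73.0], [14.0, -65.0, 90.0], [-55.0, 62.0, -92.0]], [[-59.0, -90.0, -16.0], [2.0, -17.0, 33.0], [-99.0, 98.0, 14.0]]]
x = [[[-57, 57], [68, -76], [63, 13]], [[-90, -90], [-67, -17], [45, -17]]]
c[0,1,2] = -27.0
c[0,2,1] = -81.0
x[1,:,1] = [-90, -17, -17]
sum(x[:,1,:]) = -92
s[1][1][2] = -49.0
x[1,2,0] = 45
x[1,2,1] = -17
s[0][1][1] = 3.0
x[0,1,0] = 68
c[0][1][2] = -27.0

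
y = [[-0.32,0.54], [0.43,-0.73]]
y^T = [[-0.32, 0.43], [0.54, -0.73]]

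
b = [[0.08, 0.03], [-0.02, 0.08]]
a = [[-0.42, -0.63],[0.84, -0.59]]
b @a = [[-0.01, -0.07], [0.08, -0.03]]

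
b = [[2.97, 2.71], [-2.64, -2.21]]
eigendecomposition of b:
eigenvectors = [[(0.71+0j), 0.71-0.00j], [-0.68+0.18j, (-0.68-0.18j)]]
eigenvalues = [(0.38+0.67j), (0.38-0.67j)]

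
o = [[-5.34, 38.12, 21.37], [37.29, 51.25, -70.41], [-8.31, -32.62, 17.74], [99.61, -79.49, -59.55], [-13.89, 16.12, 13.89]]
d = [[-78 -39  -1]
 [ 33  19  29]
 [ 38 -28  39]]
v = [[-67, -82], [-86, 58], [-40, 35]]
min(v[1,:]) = -86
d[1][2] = 29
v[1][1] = 58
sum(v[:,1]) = 11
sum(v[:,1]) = 11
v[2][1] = 35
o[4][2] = 13.89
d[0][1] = -39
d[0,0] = -78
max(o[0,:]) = 38.12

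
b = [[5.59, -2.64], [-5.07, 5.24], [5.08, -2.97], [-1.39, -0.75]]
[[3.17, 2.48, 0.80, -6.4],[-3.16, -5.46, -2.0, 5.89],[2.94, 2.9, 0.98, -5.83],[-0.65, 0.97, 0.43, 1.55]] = b@[[0.52, -0.09, -0.07, -1.13], [-0.1, -1.13, -0.45, 0.03]]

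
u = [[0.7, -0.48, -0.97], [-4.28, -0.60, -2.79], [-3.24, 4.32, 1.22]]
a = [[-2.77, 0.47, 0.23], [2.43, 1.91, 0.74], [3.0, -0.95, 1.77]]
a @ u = [[-4.70, 2.04, 1.66], [-8.87, 0.88, -6.78], [0.43, 6.78, 1.90]]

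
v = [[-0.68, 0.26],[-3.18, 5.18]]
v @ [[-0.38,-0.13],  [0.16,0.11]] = [[0.3, 0.12], [2.04, 0.98]]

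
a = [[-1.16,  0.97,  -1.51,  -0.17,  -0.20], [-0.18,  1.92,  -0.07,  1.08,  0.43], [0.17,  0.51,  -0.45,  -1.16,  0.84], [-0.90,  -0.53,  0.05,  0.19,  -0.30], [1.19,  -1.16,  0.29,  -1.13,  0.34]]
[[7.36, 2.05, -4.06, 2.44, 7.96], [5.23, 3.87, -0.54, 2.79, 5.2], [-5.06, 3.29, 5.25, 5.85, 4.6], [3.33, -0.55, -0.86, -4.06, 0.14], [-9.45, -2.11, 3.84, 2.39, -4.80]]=a@[[-2.55, -1.55, -1.14, 2.4, -2.73], [-0.22, 2.50, 0.61, 1.27, 2.79], [-3.52, 1.44, 3.79, -2.98, -1.45], [4.82, -1.56, -3.08, -0.71, -1.36], [-0.60, 1.33, 3.89, 3.13, 1.68]]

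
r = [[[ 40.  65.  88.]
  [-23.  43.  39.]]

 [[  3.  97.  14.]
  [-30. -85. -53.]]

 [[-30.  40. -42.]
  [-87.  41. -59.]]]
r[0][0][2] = 88.0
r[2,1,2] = -59.0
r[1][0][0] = 3.0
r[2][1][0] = -87.0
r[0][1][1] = 43.0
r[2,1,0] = -87.0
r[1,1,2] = -53.0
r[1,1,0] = -30.0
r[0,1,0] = -23.0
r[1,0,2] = 14.0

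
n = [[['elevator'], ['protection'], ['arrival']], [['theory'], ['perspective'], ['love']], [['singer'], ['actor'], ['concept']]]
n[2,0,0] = 'singer'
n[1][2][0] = 'love'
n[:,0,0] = ['elevator', 'theory', 'singer']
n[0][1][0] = 'protection'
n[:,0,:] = [['elevator'], ['theory'], ['singer']]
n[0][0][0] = 'elevator'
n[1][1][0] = 'perspective'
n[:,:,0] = [['elevator', 'protection', 'arrival'], ['theory', 'perspective', 'love'], ['singer', 'actor', 'concept']]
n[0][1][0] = 'protection'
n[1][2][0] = 'love'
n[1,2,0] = 'love'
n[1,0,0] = 'theory'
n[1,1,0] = 'perspective'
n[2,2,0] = 'concept'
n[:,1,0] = ['protection', 'perspective', 'actor']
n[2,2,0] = 'concept'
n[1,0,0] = 'theory'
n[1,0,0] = 'theory'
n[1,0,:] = ['theory']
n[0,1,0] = 'protection'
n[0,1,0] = 'protection'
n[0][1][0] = 'protection'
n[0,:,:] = [['elevator'], ['protection'], ['arrival']]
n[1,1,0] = 'perspective'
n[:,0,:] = [['elevator'], ['theory'], ['singer']]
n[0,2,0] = 'arrival'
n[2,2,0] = 'concept'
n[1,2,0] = 'love'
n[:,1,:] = [['protection'], ['perspective'], ['actor']]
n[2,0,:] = ['singer']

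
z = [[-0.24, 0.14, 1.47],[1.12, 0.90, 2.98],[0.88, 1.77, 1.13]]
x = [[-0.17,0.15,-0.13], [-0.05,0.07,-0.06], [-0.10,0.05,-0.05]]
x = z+[[0.07, 0.01, -1.6], [-1.17, -0.83, -3.04], [-0.98, -1.72, -1.18]]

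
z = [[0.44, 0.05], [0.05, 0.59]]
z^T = [[0.44, 0.05], [0.05, 0.59]]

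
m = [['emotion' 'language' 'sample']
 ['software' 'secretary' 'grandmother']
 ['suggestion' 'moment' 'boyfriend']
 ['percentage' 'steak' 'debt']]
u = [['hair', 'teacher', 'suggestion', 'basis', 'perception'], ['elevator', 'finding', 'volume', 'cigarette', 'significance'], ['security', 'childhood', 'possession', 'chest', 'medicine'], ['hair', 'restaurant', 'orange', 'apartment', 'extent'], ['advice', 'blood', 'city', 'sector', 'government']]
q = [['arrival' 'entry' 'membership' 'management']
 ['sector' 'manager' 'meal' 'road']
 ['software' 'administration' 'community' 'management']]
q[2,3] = 'management'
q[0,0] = 'arrival'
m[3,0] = 'percentage'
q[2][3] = 'management'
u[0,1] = 'teacher'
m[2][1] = 'moment'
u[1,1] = 'finding'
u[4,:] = ['advice', 'blood', 'city', 'sector', 'government']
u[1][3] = 'cigarette'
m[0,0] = 'emotion'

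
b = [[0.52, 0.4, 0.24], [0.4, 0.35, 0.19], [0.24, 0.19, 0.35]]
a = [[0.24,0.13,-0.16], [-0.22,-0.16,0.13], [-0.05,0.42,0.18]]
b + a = [[0.76, 0.53, 0.08],[0.18, 0.19, 0.32],[0.19, 0.61, 0.53]]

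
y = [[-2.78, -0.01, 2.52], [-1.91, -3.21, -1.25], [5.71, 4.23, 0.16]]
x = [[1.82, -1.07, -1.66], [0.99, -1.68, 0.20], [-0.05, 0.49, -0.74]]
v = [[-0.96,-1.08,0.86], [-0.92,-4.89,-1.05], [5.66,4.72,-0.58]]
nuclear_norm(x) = 4.79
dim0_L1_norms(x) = [2.86, 3.24, 2.6]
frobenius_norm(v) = 9.13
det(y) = 12.63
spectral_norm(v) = 8.58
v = y + x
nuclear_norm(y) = 12.18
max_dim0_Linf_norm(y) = 5.71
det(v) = 19.58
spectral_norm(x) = 3.03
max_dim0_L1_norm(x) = 3.24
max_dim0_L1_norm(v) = 10.69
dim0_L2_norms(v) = [5.81, 6.88, 1.48]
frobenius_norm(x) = 3.44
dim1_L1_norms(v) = [2.9, 6.86, 10.96]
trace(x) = -0.60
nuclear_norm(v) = 12.37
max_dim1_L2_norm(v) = 7.39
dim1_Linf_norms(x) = [1.82, 1.68, 0.74]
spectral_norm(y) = 8.21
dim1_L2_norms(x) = [2.69, 1.96, 0.89]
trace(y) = -5.83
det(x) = 0.65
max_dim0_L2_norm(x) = 2.07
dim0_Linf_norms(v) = [5.66, 4.89, 1.05]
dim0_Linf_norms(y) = [5.71, 4.23, 2.52]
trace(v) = -6.43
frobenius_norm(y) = 8.95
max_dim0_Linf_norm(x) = 1.82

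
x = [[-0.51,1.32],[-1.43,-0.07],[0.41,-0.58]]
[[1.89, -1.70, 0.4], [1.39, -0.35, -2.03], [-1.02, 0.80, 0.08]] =x @[[-1.02,0.3,1.38], [1.04,-1.17,0.84]]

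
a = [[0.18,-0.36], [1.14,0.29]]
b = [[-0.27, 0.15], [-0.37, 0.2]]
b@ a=[[0.12, 0.14], [0.16, 0.19]]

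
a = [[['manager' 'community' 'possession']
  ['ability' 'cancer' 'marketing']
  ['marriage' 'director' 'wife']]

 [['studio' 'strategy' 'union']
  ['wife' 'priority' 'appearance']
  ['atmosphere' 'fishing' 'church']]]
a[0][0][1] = 'community'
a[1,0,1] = 'strategy'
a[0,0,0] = 'manager'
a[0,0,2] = 'possession'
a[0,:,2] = ['possession', 'marketing', 'wife']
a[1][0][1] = 'strategy'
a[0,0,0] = 'manager'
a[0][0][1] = 'community'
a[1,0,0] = 'studio'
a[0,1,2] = 'marketing'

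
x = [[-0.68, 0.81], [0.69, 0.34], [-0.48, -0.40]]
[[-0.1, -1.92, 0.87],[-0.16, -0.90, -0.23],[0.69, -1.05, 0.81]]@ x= [[-1.67, -1.08], [-0.4, -0.34], [-1.58, -0.12]]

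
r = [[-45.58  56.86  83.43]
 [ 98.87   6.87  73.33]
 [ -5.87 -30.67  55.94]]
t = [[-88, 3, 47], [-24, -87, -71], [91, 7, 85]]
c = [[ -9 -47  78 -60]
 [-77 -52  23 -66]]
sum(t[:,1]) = -77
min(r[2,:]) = -30.67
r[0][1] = 56.86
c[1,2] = 23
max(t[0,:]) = 47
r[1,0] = 98.87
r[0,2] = 83.43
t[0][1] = 3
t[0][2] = 47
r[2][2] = 55.94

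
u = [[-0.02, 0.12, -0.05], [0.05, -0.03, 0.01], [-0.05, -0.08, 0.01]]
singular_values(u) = [0.16, 0.07, 0.01]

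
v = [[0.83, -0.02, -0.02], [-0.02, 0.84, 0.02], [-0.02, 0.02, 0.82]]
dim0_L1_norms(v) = [0.87, 0.88, 0.86]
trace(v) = 2.49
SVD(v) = [[-0.56, -0.66, 0.5], [0.67, -0.72, -0.19], [0.48, 0.23, 0.85]] @ diag([0.8711009207102282, 0.8151972120066906, 0.8037018672830809]) @ [[-0.56, 0.67, 0.48], [-0.66, -0.72, 0.23], [0.50, -0.19, 0.85]]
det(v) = 0.57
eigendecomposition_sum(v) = [[0.27, -0.33, -0.24], [-0.33, 0.39, 0.28], [-0.24, 0.28, 0.20]] + [[0.36,  0.39,  -0.12], [0.39,  0.42,  -0.13], [-0.12,  -0.13,  0.04]] + [[0.2, -0.08, 0.34], [-0.08, 0.03, -0.13], [0.34, -0.13, 0.58]]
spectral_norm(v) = 0.87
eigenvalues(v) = [0.87, 0.82, 0.8]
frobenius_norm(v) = 1.44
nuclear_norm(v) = 2.49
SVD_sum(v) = [[0.27,  -0.33,  -0.24], [-0.33,  0.39,  0.28], [-0.24,  0.28,  0.2]] + [[0.36, 0.39, -0.12], [0.39, 0.42, -0.13], [-0.12, -0.13, 0.04]] + [[0.2, -0.08, 0.34], [-0.08, 0.03, -0.13], [0.34, -0.13, 0.58]]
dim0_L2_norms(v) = [0.83, 0.84, 0.82]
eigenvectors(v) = [[-0.56,0.66,0.50], [0.67,0.72,-0.19], [0.48,-0.23,0.85]]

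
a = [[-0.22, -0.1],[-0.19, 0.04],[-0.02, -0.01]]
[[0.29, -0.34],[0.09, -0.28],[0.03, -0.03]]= a@[[-0.76, 1.51], [-1.27, 0.09]]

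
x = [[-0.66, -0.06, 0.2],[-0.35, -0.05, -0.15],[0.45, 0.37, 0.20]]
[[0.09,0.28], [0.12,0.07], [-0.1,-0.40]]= x @ [[-0.24,-0.21],[0.17,-1.03],[-0.28,0.39]]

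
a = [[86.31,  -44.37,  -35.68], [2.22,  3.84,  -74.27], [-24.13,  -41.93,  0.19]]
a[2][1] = -41.93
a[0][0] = 86.31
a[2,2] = 0.19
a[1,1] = 3.84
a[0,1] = -44.37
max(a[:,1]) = 3.84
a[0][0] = 86.31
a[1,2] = -74.27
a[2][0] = -24.13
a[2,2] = 0.19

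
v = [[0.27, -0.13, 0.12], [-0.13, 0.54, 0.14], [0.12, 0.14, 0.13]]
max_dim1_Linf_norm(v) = 0.54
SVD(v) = [[-0.29,-0.81,-0.51], [0.94,-0.13,-0.33], [0.2,-0.57,0.8]] @ diag([0.6099528463242033, 0.33338622625316394, 0.003339072577367318]) @ [[-0.29, 0.94, 0.20],[-0.81, -0.13, -0.57],[0.51, 0.33, -0.80]]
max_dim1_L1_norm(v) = 0.81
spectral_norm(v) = 0.61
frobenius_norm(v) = 0.70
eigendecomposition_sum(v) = [[-0.0, -0.00, 0.00], [-0.0, -0.00, 0.00], [0.00, 0.00, -0.0]] + [[0.22, 0.03, 0.15],[0.03, 0.01, 0.02],[0.15, 0.02, 0.11]] + [[0.05,-0.16,-0.04], [-0.16,0.53,0.12], [-0.04,0.12,0.02]]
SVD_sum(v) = [[0.05,-0.16,-0.04], [-0.16,0.53,0.12], [-0.04,0.12,0.02]] + [[0.22, 0.03, 0.15], [0.03, 0.01, 0.02], [0.15, 0.02, 0.11]] + [[-0.00, -0.0, 0.0], [-0.00, -0.0, 0.0], [0.0, 0.0, -0.0]]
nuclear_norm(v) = 0.95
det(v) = -0.00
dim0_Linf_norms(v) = [0.27, 0.54, 0.14]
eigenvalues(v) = [-0.0, 0.33, 0.61]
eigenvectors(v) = [[0.51,0.81,-0.29],[0.33,0.13,0.94],[-0.80,0.57,0.20]]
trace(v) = 0.94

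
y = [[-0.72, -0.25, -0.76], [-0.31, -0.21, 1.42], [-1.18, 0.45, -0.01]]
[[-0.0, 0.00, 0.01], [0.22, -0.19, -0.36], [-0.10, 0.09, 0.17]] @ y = [[-0.01, 0.0, -0.0], [0.33, -0.18, -0.43], [-0.16, 0.08, 0.20]]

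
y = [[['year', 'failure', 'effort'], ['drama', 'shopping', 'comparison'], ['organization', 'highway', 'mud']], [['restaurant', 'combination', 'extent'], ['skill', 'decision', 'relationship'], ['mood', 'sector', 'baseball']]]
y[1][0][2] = 'extent'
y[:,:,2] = [['effort', 'comparison', 'mud'], ['extent', 'relationship', 'baseball']]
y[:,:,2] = [['effort', 'comparison', 'mud'], ['extent', 'relationship', 'baseball']]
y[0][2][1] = 'highway'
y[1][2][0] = 'mood'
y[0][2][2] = 'mud'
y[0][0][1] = 'failure'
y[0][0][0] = 'year'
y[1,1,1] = 'decision'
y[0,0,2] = 'effort'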